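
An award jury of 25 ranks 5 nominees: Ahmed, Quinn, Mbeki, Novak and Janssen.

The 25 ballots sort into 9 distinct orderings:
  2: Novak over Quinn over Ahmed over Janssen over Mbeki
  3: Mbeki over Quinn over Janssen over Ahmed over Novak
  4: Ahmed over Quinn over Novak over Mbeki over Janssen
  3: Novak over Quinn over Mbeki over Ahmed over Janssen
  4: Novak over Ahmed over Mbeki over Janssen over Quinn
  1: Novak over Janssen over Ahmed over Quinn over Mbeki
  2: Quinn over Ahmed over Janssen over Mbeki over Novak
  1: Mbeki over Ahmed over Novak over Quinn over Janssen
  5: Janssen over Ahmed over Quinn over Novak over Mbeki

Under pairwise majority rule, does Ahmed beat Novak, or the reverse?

Ballots ranking Ahmed above Novak: 3 + 4 + 2 + 1 + 5 = 15.
Ballots ranking Novak above Ahmed: 25 − 15 = 10.
Ahmed wins the head-to-head 15–10.

Ahmed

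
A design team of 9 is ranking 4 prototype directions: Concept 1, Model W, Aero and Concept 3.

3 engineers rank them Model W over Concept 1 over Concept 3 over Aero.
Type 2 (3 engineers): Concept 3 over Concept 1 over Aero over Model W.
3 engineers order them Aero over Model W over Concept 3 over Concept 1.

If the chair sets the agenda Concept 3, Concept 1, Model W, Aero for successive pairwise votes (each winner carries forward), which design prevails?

Aero

Round 1: Concept 3 vs Concept 1 — 6–3, Concept 3 advances.
Round 2: Concept 3 vs Model W — 3–6, Model W advances.
Round 3: Model W vs Aero — 3–6, Aero advances.
The agenda winner is Aero.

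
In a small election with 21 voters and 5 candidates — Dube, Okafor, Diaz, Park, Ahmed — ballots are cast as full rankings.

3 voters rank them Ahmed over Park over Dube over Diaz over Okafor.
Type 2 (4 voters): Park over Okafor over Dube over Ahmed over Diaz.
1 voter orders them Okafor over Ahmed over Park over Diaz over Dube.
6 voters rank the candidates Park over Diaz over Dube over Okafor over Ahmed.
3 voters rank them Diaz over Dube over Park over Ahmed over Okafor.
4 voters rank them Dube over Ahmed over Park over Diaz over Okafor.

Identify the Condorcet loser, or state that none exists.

none

Head-to-head results (21 voters):
Dube vs Okafor: 16 to 5, Dube.
Dube vs Diaz: Dube is ranked higher on 3+4+4 = 11 ballots, Diaz on 10. Dube wins 11–10.
Dube vs Park: Park wins 14–7.
Dube vs Ahmed: 17 to 4, Dube.
Okafor vs Diaz: 5 to 16, Diaz.
Okafor vs Park: Okafor preferred on 1 ballot; Park wins 20–1.
Okafor vs Ahmed: Okafor preferred on 4+1+6 = 11 ballots; Okafor wins 11–10.
Diaz vs Park: Diaz is ranked higher on 3 ballots, Park on 18. Park wins 18–3.
Diaz–Ahmed: Ahmed 12–9.
Park vs Ahmed: 13 to 8, Park.
Each candidate has at least one pairwise win (Dube beats Okafor; Okafor beats Ahmed; Diaz beats Okafor; Park beats Dube; Ahmed beats Diaz) — no Condorcet loser.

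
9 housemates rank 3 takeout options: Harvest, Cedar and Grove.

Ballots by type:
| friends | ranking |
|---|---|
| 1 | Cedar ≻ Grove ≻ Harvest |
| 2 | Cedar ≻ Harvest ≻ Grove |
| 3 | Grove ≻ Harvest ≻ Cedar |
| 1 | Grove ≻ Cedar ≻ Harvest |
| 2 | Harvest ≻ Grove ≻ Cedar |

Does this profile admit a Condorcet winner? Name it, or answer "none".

Grove

Pairwise majorities:
Harvest vs Cedar: Harvest is ranked higher on 3+2 = 5 ballots, Cedar on 4. Harvest wins 5–4.
Harvest vs Grove: Harvest is ranked higher on 2+2 = 4 ballots, Grove on 5. Grove wins 5–4.
Cedar vs Grove: 3 to 6, Grove.
Grove defeats every rival head-to-head and is the Condorcet winner.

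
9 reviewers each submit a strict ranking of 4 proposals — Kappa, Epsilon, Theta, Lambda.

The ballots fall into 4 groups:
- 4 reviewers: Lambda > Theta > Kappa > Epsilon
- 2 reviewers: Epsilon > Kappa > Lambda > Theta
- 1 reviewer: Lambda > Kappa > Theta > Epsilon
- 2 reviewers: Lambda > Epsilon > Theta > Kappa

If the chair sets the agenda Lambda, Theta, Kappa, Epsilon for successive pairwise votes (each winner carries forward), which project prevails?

Round 1: Lambda vs Theta — 9–0, Lambda advances.
Round 2: Lambda vs Kappa — 7–2, Lambda advances.
Round 3: Lambda vs Epsilon — 7–2, Lambda advances.
The agenda winner is Lambda.

Lambda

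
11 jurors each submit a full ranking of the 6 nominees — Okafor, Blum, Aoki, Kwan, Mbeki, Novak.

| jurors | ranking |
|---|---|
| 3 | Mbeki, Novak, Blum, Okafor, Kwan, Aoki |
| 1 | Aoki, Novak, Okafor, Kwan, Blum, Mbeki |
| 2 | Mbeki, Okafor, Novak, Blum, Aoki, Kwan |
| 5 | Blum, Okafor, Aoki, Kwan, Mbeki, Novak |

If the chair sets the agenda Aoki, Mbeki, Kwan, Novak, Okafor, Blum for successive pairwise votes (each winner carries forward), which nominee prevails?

Blum

Round 1: Aoki vs Mbeki — 6–5, Aoki advances.
Round 2: Aoki vs Kwan — 8–3, Aoki advances.
Round 3: Aoki vs Novak — 6–5, Aoki advances.
Round 4: Aoki vs Okafor — 1–10, Okafor advances.
Round 5: Okafor vs Blum — 3–8, Blum advances.
Blum survives the agenda.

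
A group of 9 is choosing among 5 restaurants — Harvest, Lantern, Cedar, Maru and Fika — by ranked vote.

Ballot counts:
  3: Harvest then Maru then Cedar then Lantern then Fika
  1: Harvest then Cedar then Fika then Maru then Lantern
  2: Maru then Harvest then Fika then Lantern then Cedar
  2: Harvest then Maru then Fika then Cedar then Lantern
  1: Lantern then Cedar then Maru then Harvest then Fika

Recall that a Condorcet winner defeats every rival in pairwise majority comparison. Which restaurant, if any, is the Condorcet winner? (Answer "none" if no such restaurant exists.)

Check each pair by majority over 9 ballots:
Harvest vs Lantern: Harvest is ranked higher on 3+1+2+2 = 8 ballots, Lantern on 1. Harvest wins 8–1.
Harvest vs Cedar: Harvest is ranked higher on 3+1+2+2 = 8 ballots, Cedar on 1. Harvest wins 8–1.
Harvest vs Maru: Harvest is ranked higher on 3+1+2 = 6 ballots, Maru on 3. Harvest wins 6–3.
Harvest vs Fika: Harvest preferred on 3+1+2+2+1 = 9 ballots; Harvest wins 9–0.
Lantern vs Cedar: Lantern is ranked higher on 2+1 = 3 ballots, Cedar on 6. Cedar wins 6–3.
Lantern vs Maru: Lantern preferred on 1 ballot; Maru wins 8–1.
Lantern vs Fika: 4 to 5, Fika.
Cedar vs Maru: 1+1 = 2 for Cedar, 7 for Maru — Maru by 7–2.
Cedar vs Fika: 3+1+1 = 5 for Cedar, 4 for Fika — Cedar by 5–4.
Maru vs Fika: Maru preferred on 3+2+2+1 = 8 ballots; Maru wins 8–1.
Harvest defeats every rival head-to-head and is the Condorcet winner.

Harvest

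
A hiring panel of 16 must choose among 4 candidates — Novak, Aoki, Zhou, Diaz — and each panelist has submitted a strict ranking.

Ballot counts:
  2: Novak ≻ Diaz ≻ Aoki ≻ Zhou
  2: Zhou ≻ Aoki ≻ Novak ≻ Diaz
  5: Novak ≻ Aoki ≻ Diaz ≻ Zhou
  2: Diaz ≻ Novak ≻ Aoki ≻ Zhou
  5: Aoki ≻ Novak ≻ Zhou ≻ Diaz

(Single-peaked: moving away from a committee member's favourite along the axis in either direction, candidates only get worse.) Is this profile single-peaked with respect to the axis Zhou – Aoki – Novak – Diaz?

Axis positions: Zhou=1, Aoki=2, Novak=3, Diaz=4.
Ballot type 1 (peak Novak at position 3): ranking walks positions 3-4-2-1, expanding outward from the peak — single-peaked.
Ballot type 2 (peak Zhou at position 1): ranking walks positions 1-2-3-4, expanding outward from the peak — single-peaked.
Ballot type 3 (peak Novak at position 3): ranking walks positions 3-2-4-1, expanding outward from the peak — single-peaked.
Ballot type 4 (peak Diaz at position 4): ranking walks positions 4-3-2-1, expanding outward from the peak — single-peaked.
Ballot type 5 (peak Aoki at position 2): ranking walks positions 2-3-1-4, expanding outward from the peak — single-peaked.
Every ranking is single-peaked on this axis.

yes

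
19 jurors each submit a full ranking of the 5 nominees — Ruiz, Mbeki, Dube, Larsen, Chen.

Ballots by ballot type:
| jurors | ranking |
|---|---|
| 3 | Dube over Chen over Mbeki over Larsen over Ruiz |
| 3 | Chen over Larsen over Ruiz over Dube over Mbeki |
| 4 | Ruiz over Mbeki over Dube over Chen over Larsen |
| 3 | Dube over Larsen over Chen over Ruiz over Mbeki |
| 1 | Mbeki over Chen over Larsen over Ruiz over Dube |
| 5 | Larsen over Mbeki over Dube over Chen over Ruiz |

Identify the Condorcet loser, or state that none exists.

none

Pairwise majorities:
Ruiz vs Mbeki: Ruiz, 10–9.
Ruiz vs Dube: 8 to 11, Dube.
Ruiz vs Larsen: Larsen, 15–4.
Ruiz vs Chen: 4 for Ruiz, 15 for Chen — Chen by 15–4.
Mbeki–Dube: Mbeki 10–9.
Mbeki vs Larsen: Mbeki is ranked higher on 3+4+1 = 8 ballots, Larsen on 11. Larsen wins 11–8.
Mbeki–Chen: Mbeki 10–9.
Dube–Larsen: Dube 10–9.
Dube vs Chen: Dube is ranked higher on 3+4+3+5 = 15 ballots, Chen on 4. Dube wins 15–4.
Larsen–Chen: Chen 11–8.
Each nominee has at least one pairwise win (Ruiz beats Mbeki; Mbeki beats Dube; Dube beats Ruiz; Larsen beats Ruiz; Chen beats Ruiz) — no Condorcet loser.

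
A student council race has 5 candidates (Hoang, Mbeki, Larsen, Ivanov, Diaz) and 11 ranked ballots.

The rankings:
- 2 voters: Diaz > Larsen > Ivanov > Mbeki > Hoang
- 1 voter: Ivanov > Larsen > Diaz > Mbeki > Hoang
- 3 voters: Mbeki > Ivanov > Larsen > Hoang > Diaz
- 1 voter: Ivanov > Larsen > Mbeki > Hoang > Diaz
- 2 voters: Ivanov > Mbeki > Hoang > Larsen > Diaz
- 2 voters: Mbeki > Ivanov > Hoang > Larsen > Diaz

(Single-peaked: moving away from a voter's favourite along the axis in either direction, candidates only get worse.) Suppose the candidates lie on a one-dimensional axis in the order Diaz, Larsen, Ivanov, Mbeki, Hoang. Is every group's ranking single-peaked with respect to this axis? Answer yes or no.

Axis positions: Diaz=1, Larsen=2, Ivanov=3, Mbeki=4, Hoang=5.
Group 1 (peak Diaz at position 1): ranking walks positions 1-2-3-4-5, expanding outward from the peak — single-peaked.
Group 2 (peak Ivanov at position 3): ranking walks positions 3-2-1-4-5, expanding outward from the peak — single-peaked.
Group 3 (peak Mbeki at position 4): ranking walks positions 4-3-2-5-1, expanding outward from the peak — single-peaked.
Group 4 (peak Ivanov at position 3): ranking walks positions 3-2-4-5-1, expanding outward from the peak — single-peaked.
Group 5 (peak Ivanov at position 3): ranking walks positions 3-4-5-2-1, expanding outward from the peak — single-peaked.
Group 6 (peak Mbeki at position 4): ranking walks positions 4-3-5-2-1, expanding outward from the peak — single-peaked.
Every ranking is single-peaked on this axis.

yes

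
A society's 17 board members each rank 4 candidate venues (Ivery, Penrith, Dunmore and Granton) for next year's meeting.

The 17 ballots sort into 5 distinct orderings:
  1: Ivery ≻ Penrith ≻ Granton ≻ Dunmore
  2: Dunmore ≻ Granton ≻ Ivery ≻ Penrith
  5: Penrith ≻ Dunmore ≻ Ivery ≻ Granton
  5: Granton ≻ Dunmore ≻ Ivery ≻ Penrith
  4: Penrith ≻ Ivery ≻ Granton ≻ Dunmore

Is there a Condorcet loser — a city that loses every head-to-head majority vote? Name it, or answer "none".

none

Pairwise majorities:
Ivery vs Penrith: 8 to 9, Penrith.
Ivery–Dunmore: Dunmore 12–5.
Ivery vs Granton: Ivery, 10–7.
Penrith vs Dunmore: Penrith preferred on 1+5+4 = 10 ballots; Penrith wins 10–7.
Penrith vs Granton: Penrith preferred on 1+5+4 = 10 ballots; Penrith wins 10–7.
Dunmore vs Granton: Dunmore is ranked higher on 2+5 = 7 ballots, Granton on 10. Granton wins 10–7.
Every city wins at least one matchup (Ivery beats Granton; Penrith beats Ivery; Dunmore beats Ivery; Granton beats Dunmore), so there is no Condorcet loser.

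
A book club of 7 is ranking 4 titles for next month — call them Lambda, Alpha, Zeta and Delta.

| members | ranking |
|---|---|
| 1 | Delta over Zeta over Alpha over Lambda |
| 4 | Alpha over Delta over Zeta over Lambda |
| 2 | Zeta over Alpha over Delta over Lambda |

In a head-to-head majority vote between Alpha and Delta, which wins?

Ballots ranking Alpha above Delta: 4 + 2 = 6.
Ballots ranking Delta above Alpha: 7 − 6 = 1.
Alpha wins the head-to-head 6–1.

Alpha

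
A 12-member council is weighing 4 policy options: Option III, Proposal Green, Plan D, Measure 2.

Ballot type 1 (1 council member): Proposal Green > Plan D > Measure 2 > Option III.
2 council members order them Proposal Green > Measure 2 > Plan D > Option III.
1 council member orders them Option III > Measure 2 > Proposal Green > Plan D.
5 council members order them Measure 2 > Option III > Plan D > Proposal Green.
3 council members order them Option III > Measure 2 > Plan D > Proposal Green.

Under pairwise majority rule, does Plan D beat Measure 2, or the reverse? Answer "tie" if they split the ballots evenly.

Ballots ranking Plan D above Measure 2: 1.
Ballots ranking Measure 2 above Plan D: 12 − 1 = 11.
Measure 2 wins the head-to-head 11–1.

Measure 2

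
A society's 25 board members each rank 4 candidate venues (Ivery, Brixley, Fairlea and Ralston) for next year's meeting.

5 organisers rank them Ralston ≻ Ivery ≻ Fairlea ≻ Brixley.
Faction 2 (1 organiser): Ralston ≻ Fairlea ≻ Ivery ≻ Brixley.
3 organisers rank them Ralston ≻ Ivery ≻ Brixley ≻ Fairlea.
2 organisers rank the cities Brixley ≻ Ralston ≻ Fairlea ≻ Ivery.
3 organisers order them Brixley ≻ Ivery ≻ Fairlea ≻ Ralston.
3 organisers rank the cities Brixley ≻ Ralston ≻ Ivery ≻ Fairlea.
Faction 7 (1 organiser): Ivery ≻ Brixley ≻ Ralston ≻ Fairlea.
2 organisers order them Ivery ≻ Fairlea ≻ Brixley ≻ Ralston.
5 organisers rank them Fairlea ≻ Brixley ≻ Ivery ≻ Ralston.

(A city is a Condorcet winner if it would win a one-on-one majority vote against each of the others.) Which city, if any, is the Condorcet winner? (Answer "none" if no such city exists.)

Head-to-head results (25 organisers):
Ivery vs Brixley: Brixley, 13–12.
Ivery vs Fairlea: Ivery wins 17–8.
Ivery vs Ralston: Ralston wins 14–11.
Brixley vs Fairlea: Fairlea, 13–12.
Brixley vs Ralston: Brixley wins 16–9.
Fairlea vs Ralston: Ralston wins 15–10.
Every city loses at least once (Ivery loses to Brixley; Brixley loses to Fairlea; Fairlea loses to Ivery; Ralston loses to Brixley). The majority relation contains the cycle Ivery → Fairlea → Brixley → Ivery, so there is no Condorcet winner.

none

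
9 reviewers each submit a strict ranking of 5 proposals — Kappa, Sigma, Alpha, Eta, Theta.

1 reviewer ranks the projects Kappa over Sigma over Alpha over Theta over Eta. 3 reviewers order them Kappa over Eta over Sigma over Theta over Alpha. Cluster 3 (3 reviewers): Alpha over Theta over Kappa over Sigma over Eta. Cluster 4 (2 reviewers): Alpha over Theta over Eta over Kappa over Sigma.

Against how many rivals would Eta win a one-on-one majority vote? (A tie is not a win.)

Eta against each rival (9 reviewers):
Eta vs Kappa: Kappa wins 7–2.
Eta vs Sigma: 3+2 = 5 for Eta, 4 for Sigma — Eta by 5–4.
Eta vs Alpha: Alpha wins 6–3.
Eta–Theta: Theta 6–3.
Eta beats Sigma; loses to Kappa, Alpha, Theta — 1 pairwise win.

1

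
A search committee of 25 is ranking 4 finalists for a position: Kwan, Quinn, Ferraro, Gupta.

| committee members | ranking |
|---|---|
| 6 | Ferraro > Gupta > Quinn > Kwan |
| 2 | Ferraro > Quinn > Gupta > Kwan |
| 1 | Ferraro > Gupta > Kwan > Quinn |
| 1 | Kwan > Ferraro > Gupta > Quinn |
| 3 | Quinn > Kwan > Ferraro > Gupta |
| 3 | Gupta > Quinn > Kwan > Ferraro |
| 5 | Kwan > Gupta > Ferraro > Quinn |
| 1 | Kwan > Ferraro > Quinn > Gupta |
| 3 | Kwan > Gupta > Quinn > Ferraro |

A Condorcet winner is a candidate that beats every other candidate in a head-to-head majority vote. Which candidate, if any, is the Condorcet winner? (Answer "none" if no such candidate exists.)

Pairwise majorities:
Kwan vs Quinn: Quinn, 14–11.
Kwan vs Ferraro: 16 to 9, Kwan.
Kwan–Gupta: Kwan 13–12.
Quinn vs Ferraro: Quinn preferred on 3+3+3 = 9 ballots; Ferraro wins 16–9.
Quinn vs Gupta: Gupta, 19–6.
Ferraro vs Gupta: 14 to 11, Ferraro.
No candidate is unbeaten: Kwan loses to Quinn; Quinn loses to Ferraro; Ferraro loses to Kwan; Gupta loses to Kwan. In particular Kwan > Ferraro > Quinn > Kwan is a majority cycle — no Condorcet winner exists.

none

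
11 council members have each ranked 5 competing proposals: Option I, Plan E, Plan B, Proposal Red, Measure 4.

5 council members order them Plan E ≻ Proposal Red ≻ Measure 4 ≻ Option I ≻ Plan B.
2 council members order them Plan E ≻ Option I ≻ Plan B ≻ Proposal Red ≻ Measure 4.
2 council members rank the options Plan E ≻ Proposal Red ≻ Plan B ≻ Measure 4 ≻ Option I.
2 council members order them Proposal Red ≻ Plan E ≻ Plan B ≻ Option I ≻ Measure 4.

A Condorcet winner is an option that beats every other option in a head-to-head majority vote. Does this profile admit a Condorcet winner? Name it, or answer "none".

Plan E

Check each pair by majority over 11 ballots:
Option I vs Plan E: Option I preferred on 0 ballots; Plan E wins 11–0.
Option I vs Plan B: Option I preferred on 5+2 = 7 ballots; Option I wins 7–4.
Option I vs Proposal Red: 2 to 9, Proposal Red.
Option I vs Measure 4: 4 to 7, Measure 4.
Plan E vs Plan B: 5+2+2+2 = 11 for Plan E, 0 for Plan B — Plan E by 11–0.
Plan E vs Proposal Red: 5+2+2 = 9 for Plan E, 2 for Proposal Red — Plan E by 9–2.
Plan E vs Measure 4: 5+2+2+2 = 11 for Plan E, 0 for Measure 4 — Plan E by 11–0.
Plan B vs Proposal Red: Plan B is ranked higher on 2 ballots, Proposal Red on 9. Proposal Red wins 9–2.
Plan B vs Measure 4: Plan B preferred on 2+2+2 = 6 ballots; Plan B wins 6–5.
Proposal Red vs Measure 4: Proposal Red is ranked higher on 5+2+2+2 = 11 ballots, Measure 4 on 0. Proposal Red wins 11–0.
Only Plan E has no losses; Plan E is the Condorcet winner.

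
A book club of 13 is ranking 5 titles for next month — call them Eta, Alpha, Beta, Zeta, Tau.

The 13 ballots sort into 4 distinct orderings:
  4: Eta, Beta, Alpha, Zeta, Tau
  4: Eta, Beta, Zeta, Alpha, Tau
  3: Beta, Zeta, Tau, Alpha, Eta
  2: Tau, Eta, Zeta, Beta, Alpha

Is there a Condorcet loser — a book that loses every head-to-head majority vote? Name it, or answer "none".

Pairwise majorities:
Eta vs Alpha: Eta wins 10–3.
Eta vs Beta: Eta, 10–3.
Eta–Zeta: Eta 10–3.
Eta vs Tau: 8 to 5, Eta.
Alpha vs Beta: 0 to 13, Beta.
Alpha vs Zeta: Zeta wins 9–4.
Alpha vs Tau: 4+4 = 8 for Alpha, 5 for Tau — Alpha by 8–5.
Beta vs Zeta: 11 to 2, Beta.
Beta vs Tau: Beta wins 11–2.
Zeta vs Tau: Zeta, 11–2.
Only Tau has no wins; Tau is the Condorcet loser.

Tau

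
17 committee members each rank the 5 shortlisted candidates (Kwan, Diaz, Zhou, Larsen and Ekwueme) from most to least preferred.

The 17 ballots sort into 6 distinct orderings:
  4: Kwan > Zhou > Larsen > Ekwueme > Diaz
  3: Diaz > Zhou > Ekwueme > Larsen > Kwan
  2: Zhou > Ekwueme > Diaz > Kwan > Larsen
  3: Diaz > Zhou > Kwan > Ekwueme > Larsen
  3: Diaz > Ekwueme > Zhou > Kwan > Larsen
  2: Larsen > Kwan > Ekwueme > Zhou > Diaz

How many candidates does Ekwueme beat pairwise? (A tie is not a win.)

Ekwueme against each rival (17 committee members):
Ekwueme vs Kwan: Kwan, 9–8.
Ekwueme vs Diaz: Diaz, 9–8.
Ekwueme vs Zhou: Ekwueme is ranked higher on 3+2 = 5 ballots, Zhou on 12. Zhou wins 12–5.
Ekwueme vs Larsen: Ekwueme, 11–6.
Ekwueme beats Larsen; loses to Kwan, Diaz, Zhou — 1 pairwise win.

1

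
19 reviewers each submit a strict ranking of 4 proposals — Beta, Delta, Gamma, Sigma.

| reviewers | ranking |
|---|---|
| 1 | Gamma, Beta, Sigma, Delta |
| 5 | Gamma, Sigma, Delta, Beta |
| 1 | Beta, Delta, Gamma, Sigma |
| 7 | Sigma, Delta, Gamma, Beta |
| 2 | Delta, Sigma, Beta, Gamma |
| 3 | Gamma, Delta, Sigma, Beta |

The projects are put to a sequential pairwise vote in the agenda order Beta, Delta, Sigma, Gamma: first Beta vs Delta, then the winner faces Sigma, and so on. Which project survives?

Gamma

Round 1: Beta vs Delta — 2–17, Delta advances.
Round 2: Delta vs Sigma — 6–13, Sigma advances.
Round 3: Sigma vs Gamma — 9–10, Gamma advances.
The agenda winner is Gamma.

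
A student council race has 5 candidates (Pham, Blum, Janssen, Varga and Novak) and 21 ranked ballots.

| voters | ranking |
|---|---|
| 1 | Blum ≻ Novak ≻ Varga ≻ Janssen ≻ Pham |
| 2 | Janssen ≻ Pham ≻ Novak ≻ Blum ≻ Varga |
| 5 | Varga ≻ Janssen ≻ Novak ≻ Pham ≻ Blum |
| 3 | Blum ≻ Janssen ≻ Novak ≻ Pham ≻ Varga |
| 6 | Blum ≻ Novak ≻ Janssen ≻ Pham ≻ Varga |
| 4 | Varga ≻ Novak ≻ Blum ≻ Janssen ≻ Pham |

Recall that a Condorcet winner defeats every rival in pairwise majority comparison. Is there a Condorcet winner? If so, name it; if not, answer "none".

Novak

Head-to-head results (21 voters):
Pham vs Blum: 2+5 = 7 for Pham, 14 for Blum — Blum by 14–7.
Pham vs Janssen: 0 for Pham, 21 for Janssen — Janssen by 21–0.
Pham vs Varga: Pham is ranked higher on 2+3+6 = 11 ballots, Varga on 10. Pham wins 11–10.
Pham vs Novak: Pham is ranked higher on 2 ballots, Novak on 19. Novak wins 19–2.
Blum vs Janssen: 14 to 7, Blum.
Blum vs Varga: 1+2+3+6 = 12 for Blum, 9 for Varga — Blum by 12–9.
Blum vs Novak: 1+3+6 = 10 for Blum, 11 for Novak — Novak by 11–10.
Janssen vs Varga: Janssen is ranked higher on 2+3+6 = 11 ballots, Varga on 10. Janssen wins 11–10.
Janssen vs Novak: Janssen is ranked higher on 2+5+3 = 10 ballots, Novak on 11. Novak wins 11–10.
Varga vs Novak: 5+4 = 9 for Varga, 12 for Novak — Novak by 12–9.
Only Novak has no losses; Novak is the Condorcet winner.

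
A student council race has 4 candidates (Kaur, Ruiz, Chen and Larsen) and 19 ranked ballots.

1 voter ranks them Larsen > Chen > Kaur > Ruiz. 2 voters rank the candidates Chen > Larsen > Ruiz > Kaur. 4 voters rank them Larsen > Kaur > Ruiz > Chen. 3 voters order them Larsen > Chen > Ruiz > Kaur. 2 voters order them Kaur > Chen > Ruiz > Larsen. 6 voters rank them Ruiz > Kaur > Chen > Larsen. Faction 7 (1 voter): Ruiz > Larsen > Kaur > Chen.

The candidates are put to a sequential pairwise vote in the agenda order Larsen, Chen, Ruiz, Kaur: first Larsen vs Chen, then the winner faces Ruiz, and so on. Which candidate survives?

Round 1: Larsen vs Chen — 9–10, Chen advances.
Round 2: Chen vs Ruiz — 8–11, Ruiz advances.
Round 3: Ruiz vs Kaur — 12–7, Ruiz advances.
The agenda winner is Ruiz.

Ruiz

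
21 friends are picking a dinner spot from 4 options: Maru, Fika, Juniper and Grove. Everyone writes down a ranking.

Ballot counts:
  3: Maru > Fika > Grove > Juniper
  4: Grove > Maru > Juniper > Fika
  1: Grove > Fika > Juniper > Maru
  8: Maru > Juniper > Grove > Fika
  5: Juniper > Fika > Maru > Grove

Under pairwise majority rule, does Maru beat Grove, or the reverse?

Ballots ranking Maru above Grove: 3 + 8 + 5 = 16.
Ballots ranking Grove above Maru: 21 − 16 = 5.
Maru wins the head-to-head 16–5.

Maru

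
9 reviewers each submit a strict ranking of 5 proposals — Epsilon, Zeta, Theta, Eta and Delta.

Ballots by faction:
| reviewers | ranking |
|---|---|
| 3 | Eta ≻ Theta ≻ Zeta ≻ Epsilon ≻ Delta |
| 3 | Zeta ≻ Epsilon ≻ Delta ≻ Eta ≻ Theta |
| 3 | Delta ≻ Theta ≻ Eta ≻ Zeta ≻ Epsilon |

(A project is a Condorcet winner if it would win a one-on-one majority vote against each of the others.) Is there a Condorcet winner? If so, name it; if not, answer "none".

Head-to-head results (9 reviewers):
Epsilon vs Zeta: 0 to 9, Zeta.
Epsilon vs Theta: 3 for Epsilon, 6 for Theta — Theta by 6–3.
Epsilon vs Eta: 3 for Epsilon, 6 for Eta — Eta by 6–3.
Epsilon vs Delta: Epsilon preferred on 3+3 = 6 ballots; Epsilon wins 6–3.
Zeta vs Theta: 3 to 6, Theta.
Zeta vs Eta: 3 to 6, Eta.
Zeta vs Delta: 3+3 = 6 for Zeta, 3 for Delta — Zeta by 6–3.
Theta vs Eta: 3 to 6, Eta.
Theta vs Delta: Theta is ranked higher on 3 ballots, Delta on 6. Delta wins 6–3.
Eta vs Delta: 3 for Eta, 6 for Delta — Delta by 6–3.
Each project drops at least one matchup (Epsilon loses to Zeta; Zeta loses to Theta; Theta loses to Eta; Eta loses to Delta; Delta loses to Epsilon); the cycle Epsilon → Delta → Theta → Epsilon rules out a Condorcet winner.

none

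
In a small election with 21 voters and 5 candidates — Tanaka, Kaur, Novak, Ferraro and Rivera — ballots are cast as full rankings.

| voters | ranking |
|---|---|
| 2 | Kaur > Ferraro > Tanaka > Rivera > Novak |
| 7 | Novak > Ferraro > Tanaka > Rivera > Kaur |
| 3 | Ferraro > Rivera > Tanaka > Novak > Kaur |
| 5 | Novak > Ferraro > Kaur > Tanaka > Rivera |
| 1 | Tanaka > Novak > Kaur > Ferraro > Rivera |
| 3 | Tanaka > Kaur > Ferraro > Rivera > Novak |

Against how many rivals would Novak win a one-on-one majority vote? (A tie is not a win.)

Novak against each rival (21 voters):
Novak vs Tanaka: Novak, 12–9.
Novak vs Kaur: 7+3+5+1 = 16 for Novak, 5 for Kaur — Novak by 16–5.
Novak vs Ferraro: 13 to 8, Novak.
Novak–Rivera: Novak 13–8.
Novak beats Tanaka, Kaur, Ferraro, Rivera — 4 pairwise wins.

4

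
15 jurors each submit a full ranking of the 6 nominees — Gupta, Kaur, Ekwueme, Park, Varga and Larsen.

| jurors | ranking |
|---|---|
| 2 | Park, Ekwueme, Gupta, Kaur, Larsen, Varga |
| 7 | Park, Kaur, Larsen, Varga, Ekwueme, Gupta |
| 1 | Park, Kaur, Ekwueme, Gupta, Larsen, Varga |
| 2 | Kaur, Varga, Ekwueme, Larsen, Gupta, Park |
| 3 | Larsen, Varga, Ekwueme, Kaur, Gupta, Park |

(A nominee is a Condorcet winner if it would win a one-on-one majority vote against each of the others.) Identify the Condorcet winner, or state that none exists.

Park

Check each pair by majority over 15 ballots:
Gupta vs Kaur: 2 for Gupta, 13 for Kaur — Kaur by 13–2.
Gupta vs Ekwueme: Ekwueme wins 15–0.
Gupta vs Park: Park wins 10–5.
Gupta vs Varga: 3 to 12, Varga.
Gupta vs Larsen: Gupta preferred on 2+1 = 3 ballots; Larsen wins 12–3.
Kaur vs Ekwueme: Kaur, 10–5.
Kaur vs Park: 2+3 = 5 for Kaur, 10 for Park — Park by 10–5.
Kaur–Varga: Kaur 12–3.
Kaur–Larsen: Kaur 12–3.
Ekwueme vs Park: 2+3 = 5 for Ekwueme, 10 for Park — Park by 10–5.
Ekwueme vs Varga: Varga, 12–3.
Ekwueme vs Larsen: Larsen, 10–5.
Park vs Varga: Park, 10–5.
Park vs Larsen: 10 to 5, Park.
Varga vs Larsen: Varga preferred on 2 ballots; Larsen wins 13–2.
Park defeats every rival head-to-head and is the Condorcet winner.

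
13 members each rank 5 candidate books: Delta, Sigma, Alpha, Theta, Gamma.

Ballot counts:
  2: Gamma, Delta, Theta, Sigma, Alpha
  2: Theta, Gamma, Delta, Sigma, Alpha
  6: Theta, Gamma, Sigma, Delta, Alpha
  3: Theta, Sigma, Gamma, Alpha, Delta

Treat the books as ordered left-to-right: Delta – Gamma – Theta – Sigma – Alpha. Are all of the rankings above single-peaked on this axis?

Axis positions: Delta=1, Gamma=2, Theta=3, Sigma=4, Alpha=5.
Ballot type 1 (peak Gamma at position 2): ranking walks positions 2-1-3-4-5, expanding outward from the peak — single-peaked.
Ballot type 2 (peak Theta at position 3): ranking walks positions 3-2-1-4-5, expanding outward from the peak — single-peaked.
Ballot type 3 (peak Theta at position 3): ranking walks positions 3-2-4-1-5, expanding outward from the peak — single-peaked.
Ballot type 4 (peak Theta at position 3): ranking walks positions 3-4-2-5-1, expanding outward from the peak — single-peaked.
Every ranking is single-peaked on this axis.

yes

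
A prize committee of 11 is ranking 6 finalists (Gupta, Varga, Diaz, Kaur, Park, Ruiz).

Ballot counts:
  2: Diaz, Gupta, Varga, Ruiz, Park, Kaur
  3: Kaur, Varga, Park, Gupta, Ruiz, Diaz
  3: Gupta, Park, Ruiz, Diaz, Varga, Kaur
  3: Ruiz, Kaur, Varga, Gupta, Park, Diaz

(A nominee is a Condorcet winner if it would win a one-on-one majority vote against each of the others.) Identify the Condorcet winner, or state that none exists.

none

Check each pair by majority over 11 ballots:
Gupta–Varga: Varga 6–5.
Gupta vs Diaz: Gupta, 9–2.
Gupta vs Kaur: Gupta preferred on 2+3 = 5 ballots; Kaur wins 6–5.
Gupta vs Park: 2+3+3 = 8 for Gupta, 3 for Park — Gupta by 8–3.
Gupta vs Ruiz: Gupta preferred on 2+3+3 = 8 ballots; Gupta wins 8–3.
Varga vs Diaz: Varga, 6–5.
Varga vs Kaur: Kaur, 6–5.
Varga vs Park: Varga, 8–3.
Varga–Ruiz: Ruiz 6–5.
Diaz vs Kaur: Kaur, 6–5.
Diaz–Park: Park 9–2.
Diaz vs Ruiz: Ruiz, 9–2.
Kaur vs Park: Kaur, 6–5.
Kaur–Ruiz: Ruiz 8–3.
Park vs Ruiz: Park wins 6–5.
Every nominee loses at least once (Gupta loses to Varga; Varga loses to Kaur; Diaz loses to Gupta; Kaur loses to Ruiz; Park loses to Gupta; Ruiz loses to Gupta). The majority relation contains the cycle Gupta > Ruiz > Varga > Gupta, so there is no Condorcet winner.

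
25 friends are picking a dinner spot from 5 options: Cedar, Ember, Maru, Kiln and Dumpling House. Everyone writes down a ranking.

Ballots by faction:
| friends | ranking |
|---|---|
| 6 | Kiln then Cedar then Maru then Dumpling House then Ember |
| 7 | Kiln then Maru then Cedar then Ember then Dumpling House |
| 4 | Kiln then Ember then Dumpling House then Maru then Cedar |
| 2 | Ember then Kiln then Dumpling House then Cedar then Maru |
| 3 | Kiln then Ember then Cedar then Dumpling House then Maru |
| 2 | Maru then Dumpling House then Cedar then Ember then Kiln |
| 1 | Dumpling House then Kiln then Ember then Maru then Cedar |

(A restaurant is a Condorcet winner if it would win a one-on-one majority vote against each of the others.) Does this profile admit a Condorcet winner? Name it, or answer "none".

Head-to-head results (25 friends):
Cedar vs Ember: Cedar wins 15–10.
Cedar–Maru: Maru 14–11.
Cedar–Kiln: Kiln 23–2.
Cedar vs Dumpling House: Cedar wins 16–9.
Ember vs Maru: Maru, 15–10.
Ember vs Kiln: Kiln wins 21–4.
Ember vs Dumpling House: Ember wins 16–9.
Maru vs Kiln: Kiln wins 23–2.
Maru vs Dumpling House: Maru wins 15–10.
Kiln–Dumpling House: Kiln 22–3.
Kiln beats each of Cedar, Ember, Maru, Dumpling House — Kiln is the Condorcet winner.

Kiln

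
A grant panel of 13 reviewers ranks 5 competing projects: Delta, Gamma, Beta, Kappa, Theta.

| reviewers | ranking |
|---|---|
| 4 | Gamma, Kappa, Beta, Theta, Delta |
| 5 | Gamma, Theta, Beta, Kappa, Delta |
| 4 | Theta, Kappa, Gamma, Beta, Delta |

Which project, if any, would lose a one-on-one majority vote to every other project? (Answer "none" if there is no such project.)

Pairwise majorities:
Delta vs Gamma: Delta preferred on 0 ballots; Gamma wins 13–0.
Delta vs Beta: Beta wins 13–0.
Delta vs Kappa: Kappa wins 13–0.
Delta vs Theta: Theta, 13–0.
Gamma vs Beta: 13 to 0, Gamma.
Gamma vs Kappa: Gamma, 9–4.
Gamma vs Theta: 4+5 = 9 for Gamma, 4 for Theta — Gamma by 9–4.
Beta–Kappa: Kappa 8–5.
Beta vs Theta: Beta is ranked higher on 4 ballots, Theta on 9. Theta wins 9–4.
Kappa vs Theta: Kappa preferred on 4 ballots; Theta wins 9–4.
Only Delta has no wins; Delta is the Condorcet loser.

Delta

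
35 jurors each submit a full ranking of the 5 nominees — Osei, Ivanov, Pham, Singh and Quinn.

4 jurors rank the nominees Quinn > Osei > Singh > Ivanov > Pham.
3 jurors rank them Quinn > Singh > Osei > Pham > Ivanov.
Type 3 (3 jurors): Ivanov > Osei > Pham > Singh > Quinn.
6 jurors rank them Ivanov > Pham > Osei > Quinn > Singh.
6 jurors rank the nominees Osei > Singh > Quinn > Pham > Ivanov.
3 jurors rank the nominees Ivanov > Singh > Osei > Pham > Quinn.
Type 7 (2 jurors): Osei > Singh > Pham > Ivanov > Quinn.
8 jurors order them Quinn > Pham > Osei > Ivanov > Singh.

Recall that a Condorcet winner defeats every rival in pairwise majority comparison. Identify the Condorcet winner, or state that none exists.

Osei

Check each pair by majority over 35 ballots:
Osei vs Ivanov: Osei wins 23–12.
Osei vs Pham: Osei, 21–14.
Osei vs Singh: Osei wins 29–6.
Osei–Quinn: Osei 20–15.
Ivanov–Pham: Pham 19–16.
Ivanov vs Singh: Ivanov, 20–15.
Ivanov–Quinn: Quinn 21–14.
Pham vs Singh: Singh, 18–17.
Pham–Quinn: Quinn 21–14.
Singh vs Quinn: Quinn, 21–14.
Osei beats each of Ivanov, Pham, Singh, Quinn — Osei is the Condorcet winner.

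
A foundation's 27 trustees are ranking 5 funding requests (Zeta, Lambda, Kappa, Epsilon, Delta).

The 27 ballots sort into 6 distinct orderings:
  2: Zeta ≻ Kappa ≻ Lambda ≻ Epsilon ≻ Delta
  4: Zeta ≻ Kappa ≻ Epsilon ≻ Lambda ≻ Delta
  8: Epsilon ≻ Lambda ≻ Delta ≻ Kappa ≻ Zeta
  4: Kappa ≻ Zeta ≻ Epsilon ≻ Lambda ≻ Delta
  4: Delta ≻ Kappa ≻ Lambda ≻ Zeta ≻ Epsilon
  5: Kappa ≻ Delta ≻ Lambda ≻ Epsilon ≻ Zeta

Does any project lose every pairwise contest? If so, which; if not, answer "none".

none

Head-to-head results (27 reviewers):
Zeta vs Lambda: Zeta is ranked higher on 2+4+4 = 10 ballots, Lambda on 17. Lambda wins 17–10.
Zeta vs Kappa: 2+4 = 6 for Zeta, 21 for Kappa — Kappa by 21–6.
Zeta vs Epsilon: Zeta preferred on 2+4+4+4 = 14 ballots; Zeta wins 14–13.
Zeta vs Delta: Delta, 17–10.
Lambda vs Kappa: Kappa wins 19–8.
Lambda vs Epsilon: Epsilon wins 16–11.
Lambda vs Delta: 18 to 9, Lambda.
Kappa vs Epsilon: Kappa is ranked higher on 2+4+4+4+5 = 19 ballots, Epsilon on 8. Kappa wins 19–8.
Kappa vs Delta: Kappa is ranked higher on 2+4+4+5 = 15 ballots, Delta on 12. Kappa wins 15–12.
Epsilon vs Delta: Epsilon, 18–9.
Every project wins at least one matchup (Zeta beats Epsilon; Lambda beats Zeta; Kappa beats Zeta; Epsilon beats Lambda; Delta beats Zeta), so there is no Condorcet loser.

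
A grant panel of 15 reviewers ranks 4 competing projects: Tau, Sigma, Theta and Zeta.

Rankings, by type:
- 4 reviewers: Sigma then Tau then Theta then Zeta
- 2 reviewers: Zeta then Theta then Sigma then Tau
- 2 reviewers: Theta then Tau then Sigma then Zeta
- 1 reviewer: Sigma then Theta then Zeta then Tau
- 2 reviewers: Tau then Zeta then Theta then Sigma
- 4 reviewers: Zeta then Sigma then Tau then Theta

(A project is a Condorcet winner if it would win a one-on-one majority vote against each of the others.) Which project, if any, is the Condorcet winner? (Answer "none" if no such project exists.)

Check each pair by majority over 15 ballots:
Tau–Sigma: Sigma 11–4.
Tau vs Theta: Tau wins 10–5.
Tau vs Zeta: Tau wins 8–7.
Sigma vs Theta: Sigma, 9–6.
Sigma vs Zeta: Zeta, 8–7.
Theta vs Zeta: Zeta wins 8–7.
No project is unbeaten: Tau loses to Sigma; Sigma loses to Zeta; Theta loses to Tau; Zeta loses to Tau. In particular Tau → Zeta → Sigma → Tau is a majority cycle — no Condorcet winner exists.

none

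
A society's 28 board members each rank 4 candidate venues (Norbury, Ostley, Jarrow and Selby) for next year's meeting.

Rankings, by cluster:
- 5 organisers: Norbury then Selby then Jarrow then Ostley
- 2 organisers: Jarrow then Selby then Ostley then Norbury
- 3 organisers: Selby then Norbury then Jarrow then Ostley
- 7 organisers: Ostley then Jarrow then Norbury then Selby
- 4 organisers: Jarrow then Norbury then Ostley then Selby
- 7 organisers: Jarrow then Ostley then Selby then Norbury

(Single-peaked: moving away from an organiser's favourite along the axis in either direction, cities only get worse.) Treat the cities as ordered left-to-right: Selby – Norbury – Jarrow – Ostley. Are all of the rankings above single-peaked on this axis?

no

Axis positions: Selby=1, Norbury=2, Jarrow=3, Ostley=4.
Cluster 1 (peak Norbury at position 2): ranking walks positions 2-1-3-4, expanding outward from the peak — single-peaked.
Cluster 2: ranking walks positions 3-1-4-2; Selby is ranked above Norbury even though Norbury lies between Selby and the peak Jarrow on the axis — preferences dip and rise again. Not single-peaked.
Cluster 3 (peak Selby at position 1): ranking walks positions 1-2-3-4, expanding outward from the peak — single-peaked.
Cluster 4 (peak Ostley at position 4): ranking walks positions 4-3-2-1, expanding outward from the peak — single-peaked.
Cluster 5 (peak Jarrow at position 3): ranking walks positions 3-2-4-1, expanding outward from the peak — single-peaked.
Cluster 6: ranking walks positions 3-4-1-2; Selby is ranked above Norbury even though Norbury lies between Selby and the peak Jarrow on the axis — preferences dip and rise again. Not single-peaked.
Cluster 2 violates single-peakedness, so the profile is not single-peaked on this axis.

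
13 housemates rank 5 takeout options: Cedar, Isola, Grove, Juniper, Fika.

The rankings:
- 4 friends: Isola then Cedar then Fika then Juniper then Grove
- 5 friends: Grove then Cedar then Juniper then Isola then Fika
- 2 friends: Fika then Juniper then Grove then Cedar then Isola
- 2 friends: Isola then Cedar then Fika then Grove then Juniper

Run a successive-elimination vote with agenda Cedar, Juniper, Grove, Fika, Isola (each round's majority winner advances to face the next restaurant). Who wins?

Isola

Round 1: Cedar vs Juniper — 11–2, Cedar advances.
Round 2: Cedar vs Grove — 6–7, Grove advances.
Round 3: Grove vs Fika — 5–8, Fika advances.
Round 4: Fika vs Isola — 2–11, Isola advances.
The agenda winner is Isola.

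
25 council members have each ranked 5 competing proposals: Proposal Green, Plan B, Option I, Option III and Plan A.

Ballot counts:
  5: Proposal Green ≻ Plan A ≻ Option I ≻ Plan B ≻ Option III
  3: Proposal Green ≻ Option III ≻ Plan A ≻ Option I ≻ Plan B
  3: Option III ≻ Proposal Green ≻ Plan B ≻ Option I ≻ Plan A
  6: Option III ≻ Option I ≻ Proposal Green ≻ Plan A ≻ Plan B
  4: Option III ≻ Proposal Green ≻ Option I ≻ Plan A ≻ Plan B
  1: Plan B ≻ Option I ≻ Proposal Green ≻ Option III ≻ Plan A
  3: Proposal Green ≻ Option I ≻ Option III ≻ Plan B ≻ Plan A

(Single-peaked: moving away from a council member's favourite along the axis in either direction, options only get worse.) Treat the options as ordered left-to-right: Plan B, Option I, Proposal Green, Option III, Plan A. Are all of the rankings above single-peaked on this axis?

Axis positions: Plan B=1, Option I=2, Proposal Green=3, Option III=4, Plan A=5.
Group 1: ranking walks positions 3-5-2-1-4; Plan A is ranked above Option III even though Option III lies between Plan A and the peak Proposal Green on the axis — preferences dip and rise again. Not single-peaked.
Group 2 (peak Proposal Green at position 3): ranking walks positions 3-4-5-2-1, expanding outward from the peak — single-peaked.
Group 3: ranking walks positions 4-3-1-2-5; Plan B is ranked above Option I even though Option I lies between Plan B and the peak Option III on the axis — preferences dip and rise again. Not single-peaked.
Group 4: ranking walks positions 4-2-3-5-1; Option I is ranked above Proposal Green even though Proposal Green lies between Option I and the peak Option III on the axis — preferences dip and rise again. Not single-peaked.
Group 5 (peak Option III at position 4): ranking walks positions 4-3-2-5-1, expanding outward from the peak — single-peaked.
Group 6 (peak Plan B at position 1): ranking walks positions 1-2-3-4-5, expanding outward from the peak — single-peaked.
Group 7 (peak Proposal Green at position 3): ranking walks positions 3-2-4-1-5, expanding outward from the peak — single-peaked.
Group 1 violates single-peakedness, so the profile is not single-peaked on this axis.

no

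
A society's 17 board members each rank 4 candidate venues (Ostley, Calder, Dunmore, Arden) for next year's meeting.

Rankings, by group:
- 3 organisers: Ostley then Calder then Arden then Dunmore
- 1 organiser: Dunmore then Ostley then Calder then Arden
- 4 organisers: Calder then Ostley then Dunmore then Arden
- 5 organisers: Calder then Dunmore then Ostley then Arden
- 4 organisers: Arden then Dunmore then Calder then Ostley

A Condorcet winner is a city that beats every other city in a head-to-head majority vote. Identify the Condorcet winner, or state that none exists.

Head-to-head results (17 organisers):
Ostley vs Calder: 4 to 13, Calder.
Ostley vs Dunmore: 3+4 = 7 for Ostley, 10 for Dunmore — Dunmore by 10–7.
Ostley vs Arden: 3+1+4+5 = 13 for Ostley, 4 for Arden — Ostley by 13–4.
Calder vs Dunmore: 12 to 5, Calder.
Calder vs Arden: Calder is ranked higher on 3+1+4+5 = 13 ballots, Arden on 4. Calder wins 13–4.
Dunmore vs Arden: 10 to 7, Dunmore.
Calder defeats every rival head-to-head and is the Condorcet winner.

Calder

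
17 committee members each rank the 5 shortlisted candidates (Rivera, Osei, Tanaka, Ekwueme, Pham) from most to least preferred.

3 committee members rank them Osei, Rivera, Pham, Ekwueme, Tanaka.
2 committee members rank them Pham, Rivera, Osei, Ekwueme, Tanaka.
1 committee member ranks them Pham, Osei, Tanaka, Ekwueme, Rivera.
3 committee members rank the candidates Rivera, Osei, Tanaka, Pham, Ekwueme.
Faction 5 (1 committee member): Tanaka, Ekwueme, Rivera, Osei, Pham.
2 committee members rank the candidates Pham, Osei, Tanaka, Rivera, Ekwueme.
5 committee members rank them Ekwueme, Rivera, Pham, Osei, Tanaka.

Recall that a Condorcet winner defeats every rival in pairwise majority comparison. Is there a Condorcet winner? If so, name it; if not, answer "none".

Rivera

Check each pair by majority over 17 ballots:
Rivera vs Osei: 2+3+1+5 = 11 for Rivera, 6 for Osei — Rivera by 11–6.
Rivera vs Tanaka: Rivera, 13–4.
Rivera vs Ekwueme: Rivera is ranked higher on 3+2+3+2 = 10 ballots, Ekwueme on 7. Rivera wins 10–7.
Rivera vs Pham: Rivera wins 12–5.
Osei–Tanaka: Osei 16–1.
Osei vs Ekwueme: 11 to 6, Osei.
Osei vs Pham: 3+3+1 = 7 for Osei, 10 for Pham — Pham by 10–7.
Tanaka vs Ekwueme: Ekwueme wins 10–7.
Tanaka vs Pham: Pham wins 13–4.
Ekwueme vs Pham: Ekwueme preferred on 1+5 = 6 ballots; Pham wins 11–6.
Rivera beats each of Osei, Tanaka, Ekwueme, Pham — Rivera is the Condorcet winner.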